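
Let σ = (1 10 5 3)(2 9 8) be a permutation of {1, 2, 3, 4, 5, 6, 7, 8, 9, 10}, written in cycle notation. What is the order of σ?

The disjoint cycles have lengths 4, 3, 1, 1, 1.
The order is lcm(4, 3) = 12.

12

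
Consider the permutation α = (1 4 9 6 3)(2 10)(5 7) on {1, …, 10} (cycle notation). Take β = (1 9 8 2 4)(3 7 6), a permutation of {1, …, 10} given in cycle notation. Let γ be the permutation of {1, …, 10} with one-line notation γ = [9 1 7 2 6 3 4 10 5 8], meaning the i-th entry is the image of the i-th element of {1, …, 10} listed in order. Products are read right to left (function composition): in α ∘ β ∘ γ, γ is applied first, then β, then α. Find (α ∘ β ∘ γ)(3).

(α ∘ β ∘ γ)(3) = α(β(γ(3))). γ(3) = 7, then β(7) = 6, then α(6) = 3, so the result is 3.

3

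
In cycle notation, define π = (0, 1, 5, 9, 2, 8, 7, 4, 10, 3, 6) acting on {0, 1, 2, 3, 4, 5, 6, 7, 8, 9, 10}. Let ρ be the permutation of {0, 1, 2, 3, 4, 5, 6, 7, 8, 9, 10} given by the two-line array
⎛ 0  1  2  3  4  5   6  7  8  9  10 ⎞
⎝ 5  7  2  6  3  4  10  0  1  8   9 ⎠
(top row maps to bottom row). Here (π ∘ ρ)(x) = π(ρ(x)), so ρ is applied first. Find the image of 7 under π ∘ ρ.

1

First apply ρ: ρ(7) = 0, then π(0) = 1. Thus (π ∘ ρ)(7) = 1.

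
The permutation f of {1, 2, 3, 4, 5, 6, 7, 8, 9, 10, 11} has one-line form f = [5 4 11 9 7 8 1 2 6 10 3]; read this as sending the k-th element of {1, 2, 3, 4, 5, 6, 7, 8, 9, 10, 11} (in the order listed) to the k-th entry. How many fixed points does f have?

1

The fixed points (elements with f(x) = x) are {10}, so there is 1.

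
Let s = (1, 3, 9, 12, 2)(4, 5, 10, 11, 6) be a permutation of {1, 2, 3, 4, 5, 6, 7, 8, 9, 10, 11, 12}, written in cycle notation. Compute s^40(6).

6 lies in the 5-cycle (4, 5, 10, 11, 6).
Powers repeat with period 5 on this cycle, and 40 mod 5 = 0, so s^40(6) = s^0(6).
So s^40(6) = 6.

6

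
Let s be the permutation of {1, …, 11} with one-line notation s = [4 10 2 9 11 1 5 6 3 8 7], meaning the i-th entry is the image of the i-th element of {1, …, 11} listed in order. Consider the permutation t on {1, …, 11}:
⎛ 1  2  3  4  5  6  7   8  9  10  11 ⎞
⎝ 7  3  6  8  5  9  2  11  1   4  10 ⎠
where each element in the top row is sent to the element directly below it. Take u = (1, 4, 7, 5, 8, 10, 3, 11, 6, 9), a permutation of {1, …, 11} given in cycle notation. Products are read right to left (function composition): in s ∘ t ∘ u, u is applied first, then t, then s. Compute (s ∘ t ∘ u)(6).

4

(s ∘ t ∘ u)(6) = s(t(u(6))). u(6) = 9, then t(9) = 1, then s(1) = 4, so the result is 4.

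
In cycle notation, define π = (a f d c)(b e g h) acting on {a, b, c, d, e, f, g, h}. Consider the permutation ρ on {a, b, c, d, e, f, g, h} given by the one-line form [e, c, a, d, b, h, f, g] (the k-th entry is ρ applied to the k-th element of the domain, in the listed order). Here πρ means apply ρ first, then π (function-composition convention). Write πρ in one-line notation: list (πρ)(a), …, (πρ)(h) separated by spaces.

Chase each element through ρ then π: a → e → g; b → c → a; c → a → f; d → d → c; e → b → e; f → h → b; g → f → d; h → g → h.
Collecting the images, πρ = [g a f c e b d h].

g a f c e b d h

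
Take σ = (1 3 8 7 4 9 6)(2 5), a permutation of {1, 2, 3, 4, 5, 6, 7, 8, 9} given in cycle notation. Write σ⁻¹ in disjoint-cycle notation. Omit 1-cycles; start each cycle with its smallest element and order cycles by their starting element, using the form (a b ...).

Inverting a permutation written in cycle notation just reverses the order within every cycle.
After reversing and putting each cycle's least element first, σ⁻¹ = (1 6 9 4 7 8 3)(2 5).

(1 6 9 4 7 8 3)(2 5)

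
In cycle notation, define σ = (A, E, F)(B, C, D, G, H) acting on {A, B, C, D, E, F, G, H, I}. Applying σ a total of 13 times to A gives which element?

E

A lies in the 3-cycle (A, E, F).
Powers repeat with period 3 on this cycle, and 13 mod 3 = 1, so σ^13(A) = σ^1(A).
Stepping 1 place around the cycle: A → E.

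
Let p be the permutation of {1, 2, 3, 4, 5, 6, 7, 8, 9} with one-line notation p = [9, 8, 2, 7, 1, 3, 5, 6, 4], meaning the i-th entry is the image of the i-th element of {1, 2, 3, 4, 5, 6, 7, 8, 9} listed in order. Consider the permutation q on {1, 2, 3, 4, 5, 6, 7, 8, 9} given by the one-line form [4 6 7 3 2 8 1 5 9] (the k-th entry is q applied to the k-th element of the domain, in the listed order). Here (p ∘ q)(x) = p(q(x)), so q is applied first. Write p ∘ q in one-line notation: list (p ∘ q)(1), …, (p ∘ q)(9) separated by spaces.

Chase each element through q then p: 1 → 4 → 7; 2 → 6 → 3; 3 → 7 → 5; 4 → 3 → 2; 5 → 2 → 8; 6 → 8 → 6; 7 → 1 → 9; 8 → 5 → 1; 9 → 9 → 4.
Collecting the images, p ∘ q = [7 3 5 2 8 6 9 1 4].

7 3 5 2 8 6 9 1 4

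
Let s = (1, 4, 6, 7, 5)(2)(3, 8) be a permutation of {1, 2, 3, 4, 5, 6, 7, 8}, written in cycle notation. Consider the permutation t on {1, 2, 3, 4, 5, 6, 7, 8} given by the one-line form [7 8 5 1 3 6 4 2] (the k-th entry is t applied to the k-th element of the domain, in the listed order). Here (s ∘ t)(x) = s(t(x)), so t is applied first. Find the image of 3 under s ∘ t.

1

(s ∘ t)(3) = s(t(3)). t(3) = 5, then s(5) = 1. So (s ∘ t)(3) = 1.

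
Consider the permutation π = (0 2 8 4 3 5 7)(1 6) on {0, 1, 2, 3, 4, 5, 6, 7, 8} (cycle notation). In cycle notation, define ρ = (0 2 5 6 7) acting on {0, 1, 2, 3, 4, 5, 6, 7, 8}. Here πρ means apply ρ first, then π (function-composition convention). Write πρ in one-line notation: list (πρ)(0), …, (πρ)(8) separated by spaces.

8 6 7 5 3 1 0 2 4

For each element, apply ρ then π: 0 → 2 → 8; 1 → 1 → 6; 2 → 5 → 7; 3 → 3 → 5; 4 → 4 → 3; 5 → 6 → 1; 6 → 7 → 0; 7 → 0 → 2; 8 → 8 → 4.
Collecting the images, πρ = [8 6 7 5 3 1 0 2 4].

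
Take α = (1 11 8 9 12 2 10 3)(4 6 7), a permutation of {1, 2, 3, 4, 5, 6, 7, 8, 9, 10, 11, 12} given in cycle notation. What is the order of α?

The cycle type of α is (8, 3, 1).
Since disjoint cycles commute, ord(α) = lcm(8, 3) = 24.

24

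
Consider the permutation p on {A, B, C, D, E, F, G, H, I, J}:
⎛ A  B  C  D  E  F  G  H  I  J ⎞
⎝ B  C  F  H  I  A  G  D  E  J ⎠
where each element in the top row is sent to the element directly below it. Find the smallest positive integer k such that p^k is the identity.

4

The disjoint-cycle form of p has cycle lengths 4, 2, 2, 1, 1.
The order of p is the least common multiple of its cycle lengths: lcm(4, 2, 2) = 4.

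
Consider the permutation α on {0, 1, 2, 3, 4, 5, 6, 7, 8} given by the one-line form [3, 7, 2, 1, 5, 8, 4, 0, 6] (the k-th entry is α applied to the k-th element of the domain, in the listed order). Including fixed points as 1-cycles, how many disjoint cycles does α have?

The cycle decomposition is (0, 3, 1, 7)(2)(4, 5, 8, 6), which has 3 cycles (counting 1-cycles).

3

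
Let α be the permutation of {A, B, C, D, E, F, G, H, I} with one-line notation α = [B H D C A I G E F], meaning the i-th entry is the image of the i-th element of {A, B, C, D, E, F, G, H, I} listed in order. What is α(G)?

G is element number 7 of the domain, and entry number 7 of the one-line form is G, so α(G) = G.

G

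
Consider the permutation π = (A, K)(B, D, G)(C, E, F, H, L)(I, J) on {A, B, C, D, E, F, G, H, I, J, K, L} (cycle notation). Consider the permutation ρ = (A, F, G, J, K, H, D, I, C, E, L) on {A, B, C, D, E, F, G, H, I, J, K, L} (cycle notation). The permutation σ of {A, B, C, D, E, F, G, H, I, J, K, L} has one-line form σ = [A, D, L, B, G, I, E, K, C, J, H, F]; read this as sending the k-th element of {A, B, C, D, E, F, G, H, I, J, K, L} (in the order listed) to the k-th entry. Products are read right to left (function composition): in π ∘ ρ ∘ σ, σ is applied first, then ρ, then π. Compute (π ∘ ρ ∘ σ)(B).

J

Chase B: σ(B) = D; ρ(D) = I; π(I) = J. Hence (π ∘ ρ ∘ σ)(B) = J.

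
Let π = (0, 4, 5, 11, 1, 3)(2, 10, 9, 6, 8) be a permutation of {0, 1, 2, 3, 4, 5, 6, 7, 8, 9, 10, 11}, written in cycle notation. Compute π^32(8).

10

8 lies in the 5-cycle (2, 10, 9, 6, 8).
Since the cycle has length 5, π^32 acts on it the same as π^2 (32 mod 5 = 2).
Advancing 2 steps from 8: 8 → 2 → 10.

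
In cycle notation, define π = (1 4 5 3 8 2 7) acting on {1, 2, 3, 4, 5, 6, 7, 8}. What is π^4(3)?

3 lies in the 7-cycle (1 4 5 3 8 2 7).
Stepping 4 places around the cycle: 3 → 8 → 2 → 7 → 1.

1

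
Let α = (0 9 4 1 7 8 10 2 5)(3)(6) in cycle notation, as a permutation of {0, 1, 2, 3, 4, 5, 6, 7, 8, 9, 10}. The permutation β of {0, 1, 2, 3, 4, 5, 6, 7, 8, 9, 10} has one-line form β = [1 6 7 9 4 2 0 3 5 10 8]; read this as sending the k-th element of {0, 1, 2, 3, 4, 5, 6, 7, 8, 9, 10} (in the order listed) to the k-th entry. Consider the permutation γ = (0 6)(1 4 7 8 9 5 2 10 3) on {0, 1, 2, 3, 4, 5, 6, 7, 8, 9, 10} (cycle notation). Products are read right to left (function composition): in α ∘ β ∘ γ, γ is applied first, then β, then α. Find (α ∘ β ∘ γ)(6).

Apply the permutations in order: γ(6) = 0, then β(0) = 1, then α(1) = 7. So (α ∘ β ∘ γ)(6) = 7.

7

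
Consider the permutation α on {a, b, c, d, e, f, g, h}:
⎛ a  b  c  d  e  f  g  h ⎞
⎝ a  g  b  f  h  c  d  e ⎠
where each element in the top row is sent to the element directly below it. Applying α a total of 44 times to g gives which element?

b

Tracing g → d → … returns to g after 5 steps, so g lies in a 5-cycle (b, g, d, f, c).
Since the cycle has length 5, α^44 acts on it the same as α^4 (44 mod 5 = 4).
Stepping 4 places around the cycle: g → d → f → c → b.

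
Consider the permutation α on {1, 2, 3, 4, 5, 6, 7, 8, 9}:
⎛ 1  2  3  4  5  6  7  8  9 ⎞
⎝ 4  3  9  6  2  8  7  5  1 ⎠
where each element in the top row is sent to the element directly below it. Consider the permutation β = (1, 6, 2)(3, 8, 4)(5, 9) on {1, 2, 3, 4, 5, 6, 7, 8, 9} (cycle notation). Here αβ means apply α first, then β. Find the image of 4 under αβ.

2

α(4) = 6, then β(6) = 2; composing gives (αβ)(4) = 2.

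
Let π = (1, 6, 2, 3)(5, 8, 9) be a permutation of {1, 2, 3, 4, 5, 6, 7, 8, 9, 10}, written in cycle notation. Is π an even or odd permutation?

The cycle lengths are 4, 3, 1, 1, 1.
A cycle is odd iff its length is even; π has 1 even-length cycle, so sgn(π) = (−1)^1 and π is odd.

odd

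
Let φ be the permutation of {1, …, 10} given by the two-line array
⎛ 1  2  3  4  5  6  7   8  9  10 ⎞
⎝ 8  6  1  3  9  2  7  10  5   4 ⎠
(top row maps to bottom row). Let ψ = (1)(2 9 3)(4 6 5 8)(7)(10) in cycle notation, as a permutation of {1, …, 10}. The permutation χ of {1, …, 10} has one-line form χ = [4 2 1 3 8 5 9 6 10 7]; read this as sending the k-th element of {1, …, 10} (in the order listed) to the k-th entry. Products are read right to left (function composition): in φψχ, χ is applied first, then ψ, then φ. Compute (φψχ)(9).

(φψχ)(9) = φ(ψ(χ(9))). χ(9) = 10, then ψ(10) = 10, then φ(10) = 4, so the result is 4.

4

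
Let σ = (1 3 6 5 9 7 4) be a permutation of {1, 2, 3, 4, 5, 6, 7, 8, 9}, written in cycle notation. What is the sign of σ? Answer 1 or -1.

The cycle lengths are 7, 1, 1.
A cycle of length ℓ contributes ℓ−1 transpositions, so σ is a product of 6 transpositions — even.

1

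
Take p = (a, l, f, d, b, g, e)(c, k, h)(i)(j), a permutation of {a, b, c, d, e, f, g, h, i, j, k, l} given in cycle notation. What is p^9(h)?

h lies in the 3-cycle (c, k, h).
On a 3-cycle, p^3 is the identity, so p^9 = p^0 there (9 ≡ 0 mod 3).
So p^9(h) = h.

h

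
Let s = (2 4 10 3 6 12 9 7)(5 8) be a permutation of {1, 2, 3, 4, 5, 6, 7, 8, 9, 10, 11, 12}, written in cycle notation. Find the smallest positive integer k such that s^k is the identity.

8

The cycle type of s is (8, 2, 1, 1).
The order is lcm(8, 2) = 8.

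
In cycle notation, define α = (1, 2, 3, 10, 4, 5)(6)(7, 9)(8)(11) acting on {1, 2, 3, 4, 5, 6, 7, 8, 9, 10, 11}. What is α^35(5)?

5 lies in the 6-cycle (1, 2, 3, 10, 4, 5).
On a 6-cycle, α^6 is the identity, so α^35 = α^5 there (35 ≡ 5 mod 6).
Stepping 5 places around the cycle: 5 → 1 → 2 → 3 → 10 → 4.

4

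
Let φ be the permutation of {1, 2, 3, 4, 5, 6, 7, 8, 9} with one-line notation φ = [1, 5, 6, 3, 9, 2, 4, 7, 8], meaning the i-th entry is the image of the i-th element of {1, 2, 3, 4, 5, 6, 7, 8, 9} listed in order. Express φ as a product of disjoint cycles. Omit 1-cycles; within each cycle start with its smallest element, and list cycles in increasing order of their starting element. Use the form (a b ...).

From 2: 2 → 5 → 9 → 8 → 7 → 4 → 3 → 6 → 2, closing the cycle (2 5 9 8 7 4 3 6).
Repeating from the next unused element and collecting all non-trivial cycles gives (2 5 9 8 7 4 3 6).

(2 5 9 8 7 4 3 6)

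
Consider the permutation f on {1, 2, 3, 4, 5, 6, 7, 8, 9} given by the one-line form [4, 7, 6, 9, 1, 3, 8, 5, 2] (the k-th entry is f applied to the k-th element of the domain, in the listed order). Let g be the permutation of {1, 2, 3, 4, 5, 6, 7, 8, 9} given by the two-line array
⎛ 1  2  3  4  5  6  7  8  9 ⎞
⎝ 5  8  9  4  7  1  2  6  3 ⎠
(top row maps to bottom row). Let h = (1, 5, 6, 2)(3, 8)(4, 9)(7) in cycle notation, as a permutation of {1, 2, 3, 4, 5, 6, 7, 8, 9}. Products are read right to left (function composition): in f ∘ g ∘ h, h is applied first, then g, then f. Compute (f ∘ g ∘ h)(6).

5

Apply the permutations in order: h(6) = 2, then g(2) = 8, then f(8) = 5. So (f ∘ g ∘ h)(6) = 5.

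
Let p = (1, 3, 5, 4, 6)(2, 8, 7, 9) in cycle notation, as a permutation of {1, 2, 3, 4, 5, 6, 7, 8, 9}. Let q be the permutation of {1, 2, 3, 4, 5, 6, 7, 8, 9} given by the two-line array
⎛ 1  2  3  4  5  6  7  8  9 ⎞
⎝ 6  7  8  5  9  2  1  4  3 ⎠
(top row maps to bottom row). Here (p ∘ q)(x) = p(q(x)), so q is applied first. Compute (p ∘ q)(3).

7

First apply q: q(3) = 8, then p(8) = 7. Thus (p ∘ q)(3) = 7.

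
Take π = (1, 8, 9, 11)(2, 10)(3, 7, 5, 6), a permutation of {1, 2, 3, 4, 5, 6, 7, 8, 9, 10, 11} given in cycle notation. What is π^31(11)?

11 lies in the 4-cycle (1, 8, 9, 11).
Powers repeat with period 4 on this cycle, and 31 mod 4 = 3, so π^31(11) = π^3(11).
Advancing 3 steps from 11: 11 → 1 → 8 → 9.

9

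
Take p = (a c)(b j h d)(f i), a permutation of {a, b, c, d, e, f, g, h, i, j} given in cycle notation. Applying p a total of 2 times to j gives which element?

j lies in the 4-cycle (b j h d).
Advancing 2 steps from j: j → h → d.

d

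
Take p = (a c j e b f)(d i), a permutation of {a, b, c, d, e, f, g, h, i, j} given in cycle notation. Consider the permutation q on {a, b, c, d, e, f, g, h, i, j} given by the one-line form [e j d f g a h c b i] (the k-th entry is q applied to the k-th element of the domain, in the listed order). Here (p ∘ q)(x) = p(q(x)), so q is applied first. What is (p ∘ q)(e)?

q(e) = g, then p(g) = g; composing gives (p ∘ q)(e) = g.

g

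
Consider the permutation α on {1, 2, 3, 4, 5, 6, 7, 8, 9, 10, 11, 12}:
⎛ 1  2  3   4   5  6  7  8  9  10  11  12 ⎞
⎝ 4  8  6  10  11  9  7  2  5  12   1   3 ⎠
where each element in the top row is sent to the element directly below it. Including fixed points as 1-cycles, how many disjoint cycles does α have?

3

The cycle decomposition is (1 4 10 12 3 6 9 5 11)(2 8)(7), which has 3 cycles (counting 1-cycles).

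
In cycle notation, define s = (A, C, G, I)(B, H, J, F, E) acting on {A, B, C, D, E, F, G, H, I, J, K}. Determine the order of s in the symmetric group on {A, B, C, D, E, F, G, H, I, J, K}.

The cycle type of s is (5, 4, 1, 1).
The order is lcm(5, 4) = 20.

20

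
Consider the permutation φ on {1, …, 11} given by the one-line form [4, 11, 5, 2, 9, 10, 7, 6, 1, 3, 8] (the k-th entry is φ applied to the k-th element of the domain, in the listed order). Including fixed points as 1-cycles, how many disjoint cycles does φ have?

2

The cycle decomposition is (1, 4, 2, 11, 8, 6, 10, 3, 5, 9)(7), which has 2 cycles (counting 1-cycles).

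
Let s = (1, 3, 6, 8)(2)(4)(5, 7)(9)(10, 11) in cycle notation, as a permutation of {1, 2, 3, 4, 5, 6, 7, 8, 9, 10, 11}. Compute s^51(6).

3

6 lies in the 4-cycle (1, 3, 6, 8).
Powers repeat with period 4 on this cycle, and 51 mod 4 = 3, so s^51(6) = s^3(6).
Stepping 3 places around the cycle: 6 → 8 → 1 → 3.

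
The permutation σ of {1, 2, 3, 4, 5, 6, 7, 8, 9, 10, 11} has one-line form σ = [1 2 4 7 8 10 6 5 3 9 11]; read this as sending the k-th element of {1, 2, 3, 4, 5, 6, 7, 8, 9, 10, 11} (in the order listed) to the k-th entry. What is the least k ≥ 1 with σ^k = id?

Writing σ as disjoint cycles, the cycle lengths are 6, 2, 1, 1, 1.
Since disjoint cycles commute, ord(σ) = lcm(6, 2) = 6.

6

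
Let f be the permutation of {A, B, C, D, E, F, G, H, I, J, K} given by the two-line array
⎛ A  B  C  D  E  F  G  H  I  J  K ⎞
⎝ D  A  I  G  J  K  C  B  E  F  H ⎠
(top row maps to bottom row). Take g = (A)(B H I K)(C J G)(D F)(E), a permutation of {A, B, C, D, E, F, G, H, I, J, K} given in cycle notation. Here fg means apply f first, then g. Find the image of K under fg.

I

First apply f: f(K) = H, then g(H) = I. Thus (fg)(K) = I.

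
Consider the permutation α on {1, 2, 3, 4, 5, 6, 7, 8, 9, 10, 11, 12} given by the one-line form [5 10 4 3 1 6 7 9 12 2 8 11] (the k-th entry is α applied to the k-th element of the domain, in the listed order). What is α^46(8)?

Tracing 8 → 9 → … returns to 8 after 4 steps, so 8 lies in a 4-cycle (8 9 12 11).
Since the cycle has length 4, α^46 acts on it the same as α^2 (46 mod 4 = 2).
Stepping 2 places around the cycle: 8 → 9 → 12.

12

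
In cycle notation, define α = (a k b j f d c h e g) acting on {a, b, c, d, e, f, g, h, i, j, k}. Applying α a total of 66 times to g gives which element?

d

g lies in the 10-cycle (a k b j f d c h e g).
Since the cycle has length 10, α^66 acts on it the same as α^6 (66 mod 10 = 6).
Stepping 6 places around the cycle: g → a → k → b → j → f → d.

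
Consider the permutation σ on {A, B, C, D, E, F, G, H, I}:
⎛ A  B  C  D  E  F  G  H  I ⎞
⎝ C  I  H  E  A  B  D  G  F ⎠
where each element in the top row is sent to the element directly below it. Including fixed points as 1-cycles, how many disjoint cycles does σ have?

2

The cycle decomposition is (A C H G D E)(B I F), which has 2 cycles (counting 1-cycles).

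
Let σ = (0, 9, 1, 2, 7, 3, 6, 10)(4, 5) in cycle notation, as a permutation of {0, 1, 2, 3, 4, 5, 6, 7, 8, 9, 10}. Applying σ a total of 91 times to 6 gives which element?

9

6 lies in the 8-cycle (0, 9, 1, 2, 7, 3, 6, 10).
Since the cycle has length 8, σ^91 acts on it the same as σ^3 (91 mod 8 = 3).
Advancing 3 steps from 6: 6 → 10 → 0 → 9.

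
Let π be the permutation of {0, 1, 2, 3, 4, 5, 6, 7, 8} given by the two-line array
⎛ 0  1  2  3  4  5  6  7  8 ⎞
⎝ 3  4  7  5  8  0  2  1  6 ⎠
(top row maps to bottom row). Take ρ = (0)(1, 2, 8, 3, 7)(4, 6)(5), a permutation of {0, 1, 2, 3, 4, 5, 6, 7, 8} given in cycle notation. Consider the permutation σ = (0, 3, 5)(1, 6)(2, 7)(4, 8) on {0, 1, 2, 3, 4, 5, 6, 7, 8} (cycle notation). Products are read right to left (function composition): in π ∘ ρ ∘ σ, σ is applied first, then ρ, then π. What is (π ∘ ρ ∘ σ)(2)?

(π ∘ ρ ∘ σ)(2) = π(ρ(σ(2))). σ(2) = 7, then ρ(7) = 1, then π(1) = 4, so the result is 4.

4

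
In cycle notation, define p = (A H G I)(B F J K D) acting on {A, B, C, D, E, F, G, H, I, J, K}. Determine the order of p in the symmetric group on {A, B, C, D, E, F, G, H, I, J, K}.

20

The cycle type of p is (5, 4, 1, 1).
The order is lcm(5, 4) = 20.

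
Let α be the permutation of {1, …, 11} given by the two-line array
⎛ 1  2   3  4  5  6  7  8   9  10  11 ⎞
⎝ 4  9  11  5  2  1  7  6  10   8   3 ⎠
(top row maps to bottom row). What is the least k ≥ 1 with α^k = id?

The disjoint-cycle form of α has cycle lengths 8, 2, 1.
The order is lcm(8, 2) = 8.

8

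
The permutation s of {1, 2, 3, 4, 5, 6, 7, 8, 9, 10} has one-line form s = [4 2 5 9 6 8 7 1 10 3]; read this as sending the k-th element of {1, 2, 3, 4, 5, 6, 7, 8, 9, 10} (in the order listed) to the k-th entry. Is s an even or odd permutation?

In disjoint-cycle form the cycle lengths are 8, 1, 1.
A cycle is odd iff its length is even; s has 1 even-length cycle, so sgn(s) = (−1)^1 and s is odd.

odd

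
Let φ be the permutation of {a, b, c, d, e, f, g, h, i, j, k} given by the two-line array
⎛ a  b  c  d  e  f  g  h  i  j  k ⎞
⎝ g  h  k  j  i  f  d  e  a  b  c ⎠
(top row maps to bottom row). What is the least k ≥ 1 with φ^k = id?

The disjoint-cycle form of φ has cycle lengths 8, 2, 1.
Since disjoint cycles commute, ord(φ) = lcm(8, 2) = 8.

8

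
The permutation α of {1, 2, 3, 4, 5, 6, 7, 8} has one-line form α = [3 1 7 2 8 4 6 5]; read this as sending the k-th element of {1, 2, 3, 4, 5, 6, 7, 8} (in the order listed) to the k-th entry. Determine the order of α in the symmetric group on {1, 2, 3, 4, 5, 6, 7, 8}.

The disjoint-cycle form of α has cycle lengths 6, 2.
Since disjoint cycles commute, ord(α) = lcm(6, 2) = 6.

6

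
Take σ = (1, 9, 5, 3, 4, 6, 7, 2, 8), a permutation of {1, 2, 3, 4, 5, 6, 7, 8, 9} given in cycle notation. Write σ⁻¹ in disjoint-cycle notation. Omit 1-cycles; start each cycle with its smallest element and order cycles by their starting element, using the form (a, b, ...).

The inverse reverses each cycle.
Reversing each cycle of σ and rotating so the smallest element leads gives (1, 8, 2, 7, 6, 4, 3, 5, 9).

(1, 8, 2, 7, 6, 4, 3, 5, 9)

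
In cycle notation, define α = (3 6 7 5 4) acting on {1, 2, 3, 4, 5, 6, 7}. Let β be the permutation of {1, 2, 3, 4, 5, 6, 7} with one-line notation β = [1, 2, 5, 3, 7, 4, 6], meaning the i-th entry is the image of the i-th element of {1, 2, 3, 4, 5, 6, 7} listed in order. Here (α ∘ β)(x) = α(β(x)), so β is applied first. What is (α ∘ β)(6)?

First apply β: β(6) = 4, then α(4) = 3. Thus (α ∘ β)(6) = 3.

3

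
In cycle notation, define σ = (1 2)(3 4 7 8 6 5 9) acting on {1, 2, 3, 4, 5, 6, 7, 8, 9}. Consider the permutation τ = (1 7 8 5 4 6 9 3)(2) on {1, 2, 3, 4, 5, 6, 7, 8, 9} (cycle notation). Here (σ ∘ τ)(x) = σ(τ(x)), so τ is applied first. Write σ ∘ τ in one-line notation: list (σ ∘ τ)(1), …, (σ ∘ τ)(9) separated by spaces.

8 1 2 5 7 3 6 9 4

For each element, apply τ then σ: 1 → 7 → 8; 2 → 2 → 1; 3 → 1 → 2; 4 → 6 → 5; 5 → 4 → 7; 6 → 9 → 3; 7 → 8 → 6; 8 → 5 → 9; 9 → 3 → 4.
Collecting the images, σ ∘ τ = [8 1 2 5 7 3 6 9 4].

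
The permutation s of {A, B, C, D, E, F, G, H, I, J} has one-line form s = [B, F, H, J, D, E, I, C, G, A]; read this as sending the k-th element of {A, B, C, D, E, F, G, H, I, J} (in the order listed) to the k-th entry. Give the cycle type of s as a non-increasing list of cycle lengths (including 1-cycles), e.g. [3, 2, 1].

The disjoint cycles are (A B F E D J)(C H)(G I), with lengths 6, 2, 2 in non-increasing order.

[6, 2, 2]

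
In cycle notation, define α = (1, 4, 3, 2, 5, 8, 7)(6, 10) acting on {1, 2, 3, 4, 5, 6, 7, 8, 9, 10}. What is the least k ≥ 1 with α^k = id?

The disjoint cycles have lengths 7, 2, 1.
Since disjoint cycles commute, ord(α) = lcm(7, 2) = 14.

14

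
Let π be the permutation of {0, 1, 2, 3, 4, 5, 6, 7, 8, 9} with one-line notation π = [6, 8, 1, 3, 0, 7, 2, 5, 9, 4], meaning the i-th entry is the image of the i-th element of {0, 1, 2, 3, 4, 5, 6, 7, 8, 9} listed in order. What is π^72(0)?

2

Tracing 0 → 6 → … returns to 0 after 7 steps, so 0 lies in a 7-cycle (0 6 2 1 8 9 4).
On a 7-cycle, π^7 is the identity, so π^72 = π^2 there (72 ≡ 2 mod 7).
Advancing 2 steps from 0: 0 → 6 → 2.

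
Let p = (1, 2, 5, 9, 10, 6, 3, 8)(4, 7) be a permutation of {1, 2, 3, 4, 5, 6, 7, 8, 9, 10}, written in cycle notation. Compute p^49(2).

5

2 lies in the 8-cycle (1, 2, 5, 9, 10, 6, 3, 8).
Powers repeat with period 8 on this cycle, and 49 mod 8 = 1, so p^49(2) = p^1(2).
Advancing 1 step from 2: 2 → 5.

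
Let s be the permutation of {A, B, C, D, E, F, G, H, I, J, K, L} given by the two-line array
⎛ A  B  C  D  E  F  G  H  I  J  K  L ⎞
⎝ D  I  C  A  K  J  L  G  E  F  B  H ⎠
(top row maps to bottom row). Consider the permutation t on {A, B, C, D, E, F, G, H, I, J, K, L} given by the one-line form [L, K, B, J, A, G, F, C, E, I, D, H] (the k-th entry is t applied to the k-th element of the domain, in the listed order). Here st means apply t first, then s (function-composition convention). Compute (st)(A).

(st)(A) = s(t(A)). t(A) = L, then s(L) = H. So (st)(A) = H.

H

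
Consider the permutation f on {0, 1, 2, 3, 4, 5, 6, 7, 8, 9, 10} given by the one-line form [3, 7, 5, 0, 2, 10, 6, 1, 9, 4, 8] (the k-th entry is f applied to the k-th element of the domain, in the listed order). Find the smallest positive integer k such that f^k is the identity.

The disjoint-cycle form of f has cycle lengths 6, 2, 2, 1.
Since disjoint cycles commute, ord(f) = lcm(6, 2, 2) = 6.

6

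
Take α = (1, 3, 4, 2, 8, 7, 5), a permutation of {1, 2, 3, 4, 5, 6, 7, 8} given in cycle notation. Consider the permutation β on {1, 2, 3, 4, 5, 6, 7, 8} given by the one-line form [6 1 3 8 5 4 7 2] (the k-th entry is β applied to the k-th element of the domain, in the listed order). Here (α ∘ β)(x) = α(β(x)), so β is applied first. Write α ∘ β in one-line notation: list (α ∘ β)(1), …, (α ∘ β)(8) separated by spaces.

6 3 4 7 1 2 5 8

For each element, apply β then α: 1 → 6 → 6; 2 → 1 → 3; 3 → 3 → 4; 4 → 8 → 7; 5 → 5 → 1; 6 → 4 → 2; 7 → 7 → 5; 8 → 2 → 8.
Collecting the images, α ∘ β = [6 3 4 7 1 2 5 8].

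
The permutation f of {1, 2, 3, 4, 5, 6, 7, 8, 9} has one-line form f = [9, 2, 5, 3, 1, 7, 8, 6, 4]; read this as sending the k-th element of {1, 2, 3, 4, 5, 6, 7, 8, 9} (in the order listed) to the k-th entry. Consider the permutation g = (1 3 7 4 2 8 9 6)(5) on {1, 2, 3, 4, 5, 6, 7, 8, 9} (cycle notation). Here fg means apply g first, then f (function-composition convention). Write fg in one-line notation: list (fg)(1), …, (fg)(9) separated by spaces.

For each element, apply g then f: 1 → 3 → 5; 2 → 8 → 6; 3 → 7 → 8; 4 → 2 → 2; 5 → 5 → 1; 6 → 1 → 9; 7 → 4 → 3; 8 → 9 → 4; 9 → 6 → 7.
So fg in one-line form is 5 6 8 2 1 9 3 4 7.

5 6 8 2 1 9 3 4 7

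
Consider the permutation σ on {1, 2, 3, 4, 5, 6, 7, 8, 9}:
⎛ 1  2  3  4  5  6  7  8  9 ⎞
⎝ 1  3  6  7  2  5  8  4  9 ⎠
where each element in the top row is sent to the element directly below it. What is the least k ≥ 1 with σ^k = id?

12

Decomposing into disjoint cycles gives cycle lengths 4, 3, 1, 1.
The order of σ is the least common multiple of its cycle lengths: lcm(4, 3) = 12.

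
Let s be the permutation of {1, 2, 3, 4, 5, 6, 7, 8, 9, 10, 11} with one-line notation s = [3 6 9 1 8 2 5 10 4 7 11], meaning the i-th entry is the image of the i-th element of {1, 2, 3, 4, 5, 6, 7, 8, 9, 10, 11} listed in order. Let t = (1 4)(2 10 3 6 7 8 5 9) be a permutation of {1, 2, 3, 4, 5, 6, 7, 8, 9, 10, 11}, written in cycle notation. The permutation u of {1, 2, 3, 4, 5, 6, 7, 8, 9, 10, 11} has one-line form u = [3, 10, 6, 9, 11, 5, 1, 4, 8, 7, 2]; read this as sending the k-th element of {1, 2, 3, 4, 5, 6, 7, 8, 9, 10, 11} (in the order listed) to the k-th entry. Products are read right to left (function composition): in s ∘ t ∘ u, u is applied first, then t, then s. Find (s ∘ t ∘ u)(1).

2

Apply the permutations in order: u(1) = 3, then t(3) = 6, then s(6) = 2. So (s ∘ t ∘ u)(1) = 2.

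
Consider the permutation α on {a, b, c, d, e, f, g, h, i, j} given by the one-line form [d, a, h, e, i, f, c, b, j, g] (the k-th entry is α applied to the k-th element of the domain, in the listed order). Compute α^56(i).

Tracing i → j → … returns to i after 9 steps, so i lies in a 9-cycle (a, d, e, i, j, g, c, h, b).
Powers repeat with period 9 on this cycle, and 56 mod 9 = 2, so α^56(i) = α^2(i).
Advancing 2 steps from i: i → j → g.

g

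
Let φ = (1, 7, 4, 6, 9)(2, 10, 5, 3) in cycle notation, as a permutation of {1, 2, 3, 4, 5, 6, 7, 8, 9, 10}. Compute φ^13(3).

3 lies in the 4-cycle (2, 10, 5, 3).
On a 4-cycle, φ^4 is the identity, so φ^13 = φ^1 there (13 ≡ 1 mod 4).
Advancing 1 step from 3: 3 → 2.

2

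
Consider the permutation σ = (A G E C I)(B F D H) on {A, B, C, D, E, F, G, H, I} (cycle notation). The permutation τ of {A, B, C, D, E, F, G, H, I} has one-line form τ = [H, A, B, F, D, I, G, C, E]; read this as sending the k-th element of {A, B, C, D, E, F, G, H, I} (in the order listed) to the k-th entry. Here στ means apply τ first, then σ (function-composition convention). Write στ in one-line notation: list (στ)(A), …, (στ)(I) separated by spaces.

For each element, apply τ then σ: A → H → B; B → A → G; C → B → F; D → F → D; E → D → H; F → I → A; G → G → E; H → C → I; I → E → C.
So στ in one-line form is B G F D H A E I C.

B G F D H A E I C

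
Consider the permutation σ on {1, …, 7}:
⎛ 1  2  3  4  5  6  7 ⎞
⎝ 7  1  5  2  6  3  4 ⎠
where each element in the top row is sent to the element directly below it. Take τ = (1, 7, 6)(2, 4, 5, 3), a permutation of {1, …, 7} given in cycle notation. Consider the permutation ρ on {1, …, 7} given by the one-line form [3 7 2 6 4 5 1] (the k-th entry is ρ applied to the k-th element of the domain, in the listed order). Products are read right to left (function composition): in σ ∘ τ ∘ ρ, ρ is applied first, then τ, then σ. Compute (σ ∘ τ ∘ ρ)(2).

Apply the permutations in order: ρ(2) = 7, then τ(7) = 6, then σ(6) = 3. So (σ ∘ τ ∘ ρ)(2) = 3.

3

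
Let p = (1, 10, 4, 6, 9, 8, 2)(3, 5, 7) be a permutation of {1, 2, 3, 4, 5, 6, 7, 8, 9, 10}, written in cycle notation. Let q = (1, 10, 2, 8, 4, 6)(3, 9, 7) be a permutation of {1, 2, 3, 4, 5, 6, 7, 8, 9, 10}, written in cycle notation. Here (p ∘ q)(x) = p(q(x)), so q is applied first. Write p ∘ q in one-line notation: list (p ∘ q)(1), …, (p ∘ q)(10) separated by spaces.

4 2 8 9 7 10 5 6 3 1

For each element, apply q then p: 1 → 10 → 4; 2 → 8 → 2; 3 → 9 → 8; 4 → 6 → 9; 5 → 5 → 7; 6 → 1 → 10; 7 → 3 → 5; 8 → 4 → 6; 9 → 7 → 3; 10 → 2 → 1.
Collecting the images, p ∘ q = [4 2 8 9 7 10 5 6 3 1].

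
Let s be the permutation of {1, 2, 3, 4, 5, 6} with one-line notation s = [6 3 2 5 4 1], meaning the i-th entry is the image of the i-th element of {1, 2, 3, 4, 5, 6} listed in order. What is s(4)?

5

4 is element number 4 of the domain, and entry number 4 of the one-line form is 5, so s(4) = 5.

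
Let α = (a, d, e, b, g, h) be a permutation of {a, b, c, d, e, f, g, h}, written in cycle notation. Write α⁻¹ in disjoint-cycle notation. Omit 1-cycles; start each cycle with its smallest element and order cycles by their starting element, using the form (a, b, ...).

(a, h, g, b, e, d)

If α sends a → b within a cycle, α⁻¹ sends b → a; equivalently, reverse each cycle.
Reversing each cycle of α and rotating so the smallest element leads gives (a, h, g, b, e, d).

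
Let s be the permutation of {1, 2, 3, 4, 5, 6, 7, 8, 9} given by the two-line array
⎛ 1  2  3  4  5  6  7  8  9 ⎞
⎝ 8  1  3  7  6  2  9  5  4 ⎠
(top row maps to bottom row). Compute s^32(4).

Tracing 4 → 7 → … returns to 4 after 3 steps, so 4 lies in a 3-cycle (4 7 9).
Since the cycle has length 3, s^32 acts on it the same as s^2 (32 mod 3 = 2).
Stepping 2 places around the cycle: 4 → 7 → 9.

9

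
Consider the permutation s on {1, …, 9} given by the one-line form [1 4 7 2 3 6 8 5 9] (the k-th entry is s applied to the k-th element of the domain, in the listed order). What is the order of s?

4

The disjoint-cycle form of s has cycle lengths 4, 2, 1, 1, 1.
The order of s is the least common multiple of its cycle lengths: lcm(4, 2) = 4.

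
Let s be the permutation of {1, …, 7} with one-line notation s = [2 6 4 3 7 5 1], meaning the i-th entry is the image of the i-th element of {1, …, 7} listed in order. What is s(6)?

5

6 is element number 6 of the domain, and entry number 6 of the one-line form is 5, so s(6) = 5.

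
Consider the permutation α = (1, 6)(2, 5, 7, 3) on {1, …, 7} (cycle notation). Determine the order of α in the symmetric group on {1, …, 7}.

4

The cycle type of α is (4, 2, 1).
The order of α is the least common multiple of its cycle lengths: lcm(4, 2) = 4.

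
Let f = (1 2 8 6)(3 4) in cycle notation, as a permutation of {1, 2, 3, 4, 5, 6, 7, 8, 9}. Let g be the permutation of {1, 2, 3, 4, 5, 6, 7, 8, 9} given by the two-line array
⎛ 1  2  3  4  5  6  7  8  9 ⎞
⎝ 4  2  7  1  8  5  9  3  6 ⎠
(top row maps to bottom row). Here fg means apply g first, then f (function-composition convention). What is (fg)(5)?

6

(fg)(5) = f(g(5)). g(5) = 8, then f(8) = 6. So (fg)(5) = 6.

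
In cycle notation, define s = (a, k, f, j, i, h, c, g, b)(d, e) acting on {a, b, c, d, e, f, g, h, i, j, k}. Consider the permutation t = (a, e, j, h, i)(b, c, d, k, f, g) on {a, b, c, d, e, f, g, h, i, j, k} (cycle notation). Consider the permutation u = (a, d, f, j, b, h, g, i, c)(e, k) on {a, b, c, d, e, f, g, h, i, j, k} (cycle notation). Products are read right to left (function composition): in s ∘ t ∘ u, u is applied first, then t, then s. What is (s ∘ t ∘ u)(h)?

a

Chase h: u(h) = g; t(g) = b; s(b) = a. Hence (s ∘ t ∘ u)(h) = a.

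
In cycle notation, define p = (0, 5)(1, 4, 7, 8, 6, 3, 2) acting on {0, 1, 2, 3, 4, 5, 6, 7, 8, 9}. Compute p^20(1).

2

1 lies in the 7-cycle (1, 4, 7, 8, 6, 3, 2).
Powers repeat with period 7 on this cycle, and 20 mod 7 = 6, so p^20(1) = p^6(1).
Advancing 6 steps from 1: 1 → 4 → 7 → 8 → 6 → 3 → 2.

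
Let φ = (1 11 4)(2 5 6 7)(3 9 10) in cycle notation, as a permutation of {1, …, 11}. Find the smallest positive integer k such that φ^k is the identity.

The cycle type of φ is (4, 3, 3, 1).
Since disjoint cycles commute, ord(φ) = lcm(4, 3, 3) = 12.

12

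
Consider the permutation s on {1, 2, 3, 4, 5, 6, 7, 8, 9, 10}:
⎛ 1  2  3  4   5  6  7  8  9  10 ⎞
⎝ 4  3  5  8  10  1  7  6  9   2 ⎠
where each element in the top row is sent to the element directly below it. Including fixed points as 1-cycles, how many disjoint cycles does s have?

4

The cycle decomposition is (1 4 8 6)(2 3 5 10)(7)(9), which has 4 cycles (counting 1-cycles).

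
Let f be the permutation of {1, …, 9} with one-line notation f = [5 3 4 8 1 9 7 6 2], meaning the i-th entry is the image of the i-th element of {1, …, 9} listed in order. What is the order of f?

Writing f as disjoint cycles, the cycle lengths are 6, 2, 1.
The order is lcm(6, 2) = 6.

6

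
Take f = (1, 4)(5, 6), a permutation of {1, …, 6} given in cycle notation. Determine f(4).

1

4 appears in (1, 4); the next entry (wrapping around) is 1.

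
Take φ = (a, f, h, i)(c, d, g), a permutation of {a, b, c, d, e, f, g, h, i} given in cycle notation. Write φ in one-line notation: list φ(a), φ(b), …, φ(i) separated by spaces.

f b d g e h c i a

Image by image: a→f, b→b, c→d, d→g, e→e, f→h, g→c, h→i, i→a.
So the one-line form is f b d g e h c i a.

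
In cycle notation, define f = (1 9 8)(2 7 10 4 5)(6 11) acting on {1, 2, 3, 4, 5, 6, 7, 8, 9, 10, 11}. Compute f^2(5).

7

5 lies in the 5-cycle (2 7 10 4 5).
Advancing 2 steps from 5: 5 → 2 → 7.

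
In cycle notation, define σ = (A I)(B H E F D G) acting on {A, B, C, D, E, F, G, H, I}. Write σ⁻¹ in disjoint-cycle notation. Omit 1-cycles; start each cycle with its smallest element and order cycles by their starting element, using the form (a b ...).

If σ sends a → b within a cycle, σ⁻¹ sends b → a; equivalently, reverse each cycle.
After reversing and putting each cycle's least element first, σ⁻¹ = (A I)(B G D F E H).

(A I)(B G D F E H)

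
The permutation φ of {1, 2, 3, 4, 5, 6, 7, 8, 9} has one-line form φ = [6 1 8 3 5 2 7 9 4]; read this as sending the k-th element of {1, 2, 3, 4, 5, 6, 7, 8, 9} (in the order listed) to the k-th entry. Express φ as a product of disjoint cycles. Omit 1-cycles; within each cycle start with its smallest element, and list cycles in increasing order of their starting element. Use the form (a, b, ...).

(1, 6, 2)(3, 8, 9, 4)

From 1: 1 → 6 → 2 → 1, closing the cycle (1, 6, 2).
Continuing from each remaining unvisited element yields (1, 6, 2)(3, 8, 9, 4).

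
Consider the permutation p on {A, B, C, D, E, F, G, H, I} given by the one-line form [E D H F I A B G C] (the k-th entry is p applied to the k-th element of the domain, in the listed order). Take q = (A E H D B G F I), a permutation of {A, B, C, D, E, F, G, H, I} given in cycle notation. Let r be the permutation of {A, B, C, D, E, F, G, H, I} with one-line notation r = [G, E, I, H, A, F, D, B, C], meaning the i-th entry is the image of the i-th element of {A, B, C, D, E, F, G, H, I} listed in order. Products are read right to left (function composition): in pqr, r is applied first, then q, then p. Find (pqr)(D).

F

Chase D: r(D) = H; q(H) = D; p(D) = F. Hence (pqr)(D) = F.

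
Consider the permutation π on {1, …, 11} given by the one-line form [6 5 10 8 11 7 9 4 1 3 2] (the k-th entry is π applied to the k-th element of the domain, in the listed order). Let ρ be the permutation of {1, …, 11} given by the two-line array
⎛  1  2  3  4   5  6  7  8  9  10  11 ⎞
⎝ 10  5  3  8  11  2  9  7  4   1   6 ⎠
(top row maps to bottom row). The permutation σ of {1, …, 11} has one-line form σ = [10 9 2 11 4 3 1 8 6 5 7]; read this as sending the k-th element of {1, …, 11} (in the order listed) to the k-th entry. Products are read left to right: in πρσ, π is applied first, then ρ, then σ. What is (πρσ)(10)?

2

Apply the permutations in order: π(10) = 3, then ρ(3) = 3, then σ(3) = 2. So (πρσ)(10) = 2.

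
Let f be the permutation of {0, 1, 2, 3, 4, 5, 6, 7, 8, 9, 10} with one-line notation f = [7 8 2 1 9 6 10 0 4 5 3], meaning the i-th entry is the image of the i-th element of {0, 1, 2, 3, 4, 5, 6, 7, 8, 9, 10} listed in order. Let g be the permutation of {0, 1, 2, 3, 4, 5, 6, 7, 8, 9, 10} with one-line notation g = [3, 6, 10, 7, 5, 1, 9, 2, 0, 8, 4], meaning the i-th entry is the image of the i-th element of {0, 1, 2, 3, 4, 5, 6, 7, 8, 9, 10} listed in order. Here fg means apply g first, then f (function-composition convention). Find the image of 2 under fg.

(fg)(2) = f(g(2)). g(2) = 10, then f(10) = 3. So (fg)(2) = 3.

3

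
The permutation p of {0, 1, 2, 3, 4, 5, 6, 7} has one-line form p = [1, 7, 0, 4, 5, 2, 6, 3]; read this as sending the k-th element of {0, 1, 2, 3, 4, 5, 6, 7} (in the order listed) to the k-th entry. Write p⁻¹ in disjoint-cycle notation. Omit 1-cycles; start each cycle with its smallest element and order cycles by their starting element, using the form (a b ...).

(0 2 5 4 3 7 1)

First write p in disjoint cycles: (0 1 7 3 4 5 2).
The inverse reverses every cycle; in canonical form, p⁻¹ = (0 2 5 4 3 7 1).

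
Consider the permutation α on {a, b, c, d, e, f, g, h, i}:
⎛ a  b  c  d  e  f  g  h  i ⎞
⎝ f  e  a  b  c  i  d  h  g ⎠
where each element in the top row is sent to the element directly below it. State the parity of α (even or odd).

odd

In disjoint-cycle form the cycle lengths are 8, 1.
A cycle is odd iff its length is even; α has 1 even-length cycle, so sgn(α) = (−1)^1 and α is odd.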